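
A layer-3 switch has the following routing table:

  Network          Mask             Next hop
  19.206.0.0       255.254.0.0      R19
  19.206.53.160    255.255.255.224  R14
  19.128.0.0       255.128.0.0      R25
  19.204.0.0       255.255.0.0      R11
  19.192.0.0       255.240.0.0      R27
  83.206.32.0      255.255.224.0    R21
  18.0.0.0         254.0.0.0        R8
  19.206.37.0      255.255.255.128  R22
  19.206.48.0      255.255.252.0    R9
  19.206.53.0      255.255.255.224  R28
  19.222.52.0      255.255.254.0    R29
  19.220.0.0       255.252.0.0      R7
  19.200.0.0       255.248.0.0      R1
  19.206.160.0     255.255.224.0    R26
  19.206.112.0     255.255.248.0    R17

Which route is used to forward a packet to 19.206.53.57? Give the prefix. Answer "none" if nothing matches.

Entries matching 19.206.53.57:
  18.0.0.0/7 (18.0.0.0 - 19.255.255.255)
  19.128.0.0/9 (19.128.0.0 - 19.255.255.255)
  19.192.0.0/12 (19.192.0.0 - 19.207.255.255)
  19.200.0.0/13 (19.200.0.0 - 19.207.255.255)
  19.206.0.0/15 (19.206.0.0 - 19.207.255.255)
Most specific is 19.206.0.0/15.

19.206.0.0/15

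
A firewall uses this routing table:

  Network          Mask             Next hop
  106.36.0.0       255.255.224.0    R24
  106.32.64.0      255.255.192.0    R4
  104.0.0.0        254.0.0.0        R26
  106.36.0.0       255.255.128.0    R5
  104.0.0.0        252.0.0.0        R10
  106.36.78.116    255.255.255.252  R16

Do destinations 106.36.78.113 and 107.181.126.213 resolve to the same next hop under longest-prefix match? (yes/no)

106.36.78.113: longest match 106.36.0.0/17 -> R5
107.181.126.213: longest match 104.0.0.0/6 -> R10

no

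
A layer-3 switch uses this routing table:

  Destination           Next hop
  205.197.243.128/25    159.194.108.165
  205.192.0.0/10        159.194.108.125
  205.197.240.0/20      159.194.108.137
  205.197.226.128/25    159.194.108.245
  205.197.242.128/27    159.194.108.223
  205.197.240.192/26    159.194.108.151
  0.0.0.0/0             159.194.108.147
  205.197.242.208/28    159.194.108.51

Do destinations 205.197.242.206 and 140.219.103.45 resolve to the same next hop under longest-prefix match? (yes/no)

205.197.242.206: longest match 205.197.240.0/20 -> 159.194.108.137
140.219.103.45: longest match 0.0.0.0/0 -> 159.194.108.147

no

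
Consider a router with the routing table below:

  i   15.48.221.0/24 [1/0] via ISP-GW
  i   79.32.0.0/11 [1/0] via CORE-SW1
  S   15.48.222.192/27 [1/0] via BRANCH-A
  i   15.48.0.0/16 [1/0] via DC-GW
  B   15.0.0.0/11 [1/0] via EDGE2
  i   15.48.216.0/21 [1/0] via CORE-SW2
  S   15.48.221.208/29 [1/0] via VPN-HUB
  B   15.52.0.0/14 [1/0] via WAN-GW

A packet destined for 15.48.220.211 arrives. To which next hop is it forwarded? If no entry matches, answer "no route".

Routes whose prefix contains 15.48.220.211:
  15.48.0.0/16 (15.48.0.0 - 15.48.255.255) -> DC-GW
  15.48.216.0/21 (15.48.216.0 - 15.48.223.255) -> CORE-SW2
More-specific entries that do NOT match:
  15.48.221.208/29 (15.48.221.208 - 15.48.221.215) does not contain 15.48.220.211
  15.48.222.192/27 (15.48.222.192 - 15.48.222.223) does not contain 15.48.220.211
  15.48.221.0/24 (15.48.221.0 - 15.48.221.255) does not contain 15.48.220.211
Longest matching prefix is /21 -> next hop CORE-SW2.

CORE-SW2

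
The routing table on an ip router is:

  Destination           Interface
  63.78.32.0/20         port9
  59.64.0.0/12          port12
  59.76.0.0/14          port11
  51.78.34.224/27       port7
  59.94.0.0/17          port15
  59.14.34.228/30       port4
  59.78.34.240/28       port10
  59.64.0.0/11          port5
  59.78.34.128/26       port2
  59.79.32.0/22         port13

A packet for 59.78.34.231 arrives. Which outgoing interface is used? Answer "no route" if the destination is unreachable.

port11

Routes whose prefix contains 59.78.34.231:
  59.64.0.0/11 (59.64.0.0 - 59.95.255.255) -> port5
  59.64.0.0/12 (59.64.0.0 - 59.79.255.255) -> port12
  59.76.0.0/14 (59.76.0.0 - 59.79.255.255) -> port11
More-specific entries that do NOT match:
  59.14.34.228/30 (59.14.34.228 - 59.14.34.231) does not contain 59.78.34.231
  59.78.34.240/28 (59.78.34.240 - 59.78.34.255) does not contain 59.78.34.231
  51.78.34.224/27 (51.78.34.224 - 51.78.34.255) does not contain 59.78.34.231
  59.78.34.128/26 (59.78.34.128 - 59.78.34.191) does not contain 59.78.34.231
  59.79.32.0/22 (59.79.32.0 - 59.79.35.255) does not contain 59.78.34.231
  63.78.32.0/20 (63.78.32.0 - 63.78.47.255) does not contain 59.78.34.231
  59.94.0.0/17 (59.94.0.0 - 59.94.127.255) does not contain 59.78.34.231
Longest matching prefix is /14 -> interface port11.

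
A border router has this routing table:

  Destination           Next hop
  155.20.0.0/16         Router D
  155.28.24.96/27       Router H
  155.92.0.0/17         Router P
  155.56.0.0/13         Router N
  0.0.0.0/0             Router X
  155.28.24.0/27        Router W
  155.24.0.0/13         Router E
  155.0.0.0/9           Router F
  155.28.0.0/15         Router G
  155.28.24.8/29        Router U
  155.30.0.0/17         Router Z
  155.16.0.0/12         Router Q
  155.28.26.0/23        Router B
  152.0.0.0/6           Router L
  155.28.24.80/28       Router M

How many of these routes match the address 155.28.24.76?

6

Prefixes containing 155.28.24.76:
  0.0.0.0/0 (default, matches everything)
  152.0.0.0/6 (152.0.0.0 - 155.255.255.255)
  155.0.0.0/9 (155.0.0.0 - 155.127.255.255)
  155.16.0.0/12 (155.16.0.0 - 155.31.255.255)
  155.24.0.0/13 (155.24.0.0 - 155.31.255.255)
  155.28.0.0/15 (155.28.0.0 - 155.29.255.255)
Total matching entries: 6.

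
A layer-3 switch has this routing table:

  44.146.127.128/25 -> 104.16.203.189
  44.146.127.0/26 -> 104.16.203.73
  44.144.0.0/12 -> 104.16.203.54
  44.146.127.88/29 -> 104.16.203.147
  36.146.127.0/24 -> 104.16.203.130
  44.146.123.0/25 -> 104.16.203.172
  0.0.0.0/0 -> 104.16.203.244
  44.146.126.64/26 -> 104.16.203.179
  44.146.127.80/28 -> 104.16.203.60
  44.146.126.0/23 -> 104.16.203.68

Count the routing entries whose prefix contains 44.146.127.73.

Prefixes containing 44.146.127.73:
  0.0.0.0/0 (default, matches everything)
  44.144.0.0/12 (44.144.0.0 - 44.159.255.255)
  44.146.126.0/23 (44.146.126.0 - 44.146.127.255)
Total matching entries: 3.

3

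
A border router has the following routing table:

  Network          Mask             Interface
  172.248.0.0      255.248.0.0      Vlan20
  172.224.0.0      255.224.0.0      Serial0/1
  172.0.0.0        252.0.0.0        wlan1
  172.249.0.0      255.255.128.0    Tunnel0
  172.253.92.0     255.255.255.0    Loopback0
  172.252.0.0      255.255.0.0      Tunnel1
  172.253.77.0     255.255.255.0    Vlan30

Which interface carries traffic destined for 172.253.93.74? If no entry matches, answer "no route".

Routes whose prefix contains 172.253.93.74:
  172.0.0.0/6 (172.0.0.0 - 175.255.255.255) -> wlan1
  172.224.0.0/11 (172.224.0.0 - 172.255.255.255) -> Serial0/1
  172.248.0.0/13 (172.248.0.0 - 172.255.255.255) -> Vlan20
More-specific entries that do NOT match:
  172.253.92.0/24 (172.253.92.0 - 172.253.92.255) does not contain 172.253.93.74
  172.253.77.0/24 (172.253.77.0 - 172.253.77.255) does not contain 172.253.93.74
  172.249.0.0/17 (172.249.0.0 - 172.249.127.255) does not contain 172.253.93.74
  172.252.0.0/16 (172.252.0.0 - 172.252.255.255) does not contain 172.253.93.74
Longest matching prefix is /13 -> interface Vlan20.

Vlan20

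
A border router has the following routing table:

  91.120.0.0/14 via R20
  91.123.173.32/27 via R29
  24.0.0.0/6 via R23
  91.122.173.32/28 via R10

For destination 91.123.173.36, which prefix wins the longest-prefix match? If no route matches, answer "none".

91.123.173.32/27

Entries matching 91.123.173.36:
  91.120.0.0/14 (91.120.0.0 - 91.123.255.255)
  91.123.173.32/27 (91.123.173.32 - 91.123.173.63)
Most specific is 91.123.173.32/27.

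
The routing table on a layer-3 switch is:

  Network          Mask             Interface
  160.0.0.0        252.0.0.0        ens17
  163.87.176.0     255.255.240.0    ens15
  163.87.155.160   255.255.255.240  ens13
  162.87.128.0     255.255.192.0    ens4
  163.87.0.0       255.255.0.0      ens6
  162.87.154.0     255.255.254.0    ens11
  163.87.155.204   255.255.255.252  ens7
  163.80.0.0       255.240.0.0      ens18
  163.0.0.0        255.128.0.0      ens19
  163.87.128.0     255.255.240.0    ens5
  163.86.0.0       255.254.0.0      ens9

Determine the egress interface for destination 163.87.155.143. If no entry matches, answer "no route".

Routes whose prefix contains 163.87.155.143:
  160.0.0.0/6 (160.0.0.0 - 163.255.255.255) -> ens17
  163.0.0.0/9 (163.0.0.0 - 163.127.255.255) -> ens19
  163.80.0.0/12 (163.80.0.0 - 163.95.255.255) -> ens18
  163.86.0.0/15 (163.86.0.0 - 163.87.255.255) -> ens9
  163.87.0.0/16 (163.87.0.0 - 163.87.255.255) -> ens6
More-specific entries that do NOT match:
  163.87.155.204/30 (163.87.155.204 - 163.87.155.207) does not contain 163.87.155.143
  163.87.155.160/28 (163.87.155.160 - 163.87.155.175) does not contain 163.87.155.143
  162.87.154.0/23 (162.87.154.0 - 162.87.155.255) does not contain 163.87.155.143
  163.87.176.0/20 (163.87.176.0 - 163.87.191.255) does not contain 163.87.155.143
  163.87.128.0/20 (163.87.128.0 - 163.87.143.255) does not contain 163.87.155.143
  162.87.128.0/18 (162.87.128.0 - 162.87.191.255) does not contain 163.87.155.143
Longest matching prefix is /16 -> interface ens6.

ens6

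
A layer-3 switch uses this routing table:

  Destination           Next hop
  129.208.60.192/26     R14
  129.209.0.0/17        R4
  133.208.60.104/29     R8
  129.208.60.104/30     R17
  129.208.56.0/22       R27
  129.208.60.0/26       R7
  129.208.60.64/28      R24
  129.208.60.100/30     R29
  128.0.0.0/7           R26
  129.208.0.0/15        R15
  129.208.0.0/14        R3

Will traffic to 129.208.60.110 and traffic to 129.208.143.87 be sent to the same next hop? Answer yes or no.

yes

129.208.60.110: longest match 129.208.0.0/15 -> R15
129.208.143.87: longest match 129.208.0.0/15 -> R15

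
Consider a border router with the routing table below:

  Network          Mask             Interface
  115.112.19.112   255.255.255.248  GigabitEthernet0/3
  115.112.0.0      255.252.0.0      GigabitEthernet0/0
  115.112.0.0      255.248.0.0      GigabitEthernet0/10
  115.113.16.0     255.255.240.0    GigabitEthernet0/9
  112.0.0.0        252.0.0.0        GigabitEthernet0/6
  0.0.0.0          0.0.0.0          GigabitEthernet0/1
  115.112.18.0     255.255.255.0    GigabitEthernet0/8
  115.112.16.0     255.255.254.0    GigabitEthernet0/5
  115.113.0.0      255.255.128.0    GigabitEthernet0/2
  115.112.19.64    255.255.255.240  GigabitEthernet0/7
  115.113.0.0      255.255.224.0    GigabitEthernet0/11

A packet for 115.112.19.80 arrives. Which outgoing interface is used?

Routes whose prefix contains 115.112.19.80:
  0.0.0.0/0 (default, matches everything) -> GigabitEthernet0/1
  112.0.0.0/6 (112.0.0.0 - 115.255.255.255) -> GigabitEthernet0/6
  115.112.0.0/13 (115.112.0.0 - 115.119.255.255) -> GigabitEthernet0/10
  115.112.0.0/14 (115.112.0.0 - 115.115.255.255) -> GigabitEthernet0/0
More-specific entries that do NOT match:
  115.112.19.112/29 (115.112.19.112 - 115.112.19.119) does not contain 115.112.19.80
  115.112.19.64/28 (115.112.19.64 - 115.112.19.79) does not contain 115.112.19.80
  115.112.18.0/24 (115.112.18.0 - 115.112.18.255) does not contain 115.112.19.80
  115.112.16.0/23 (115.112.16.0 - 115.112.17.255) does not contain 115.112.19.80
  115.113.16.0/20 (115.113.16.0 - 115.113.31.255) does not contain 115.112.19.80
  115.113.0.0/19 (115.113.0.0 - 115.113.31.255) does not contain 115.112.19.80
  115.113.0.0/17 (115.113.0.0 - 115.113.127.255) does not contain 115.112.19.80
Longest matching prefix is /14 -> interface GigabitEthernet0/0.

GigabitEthernet0/0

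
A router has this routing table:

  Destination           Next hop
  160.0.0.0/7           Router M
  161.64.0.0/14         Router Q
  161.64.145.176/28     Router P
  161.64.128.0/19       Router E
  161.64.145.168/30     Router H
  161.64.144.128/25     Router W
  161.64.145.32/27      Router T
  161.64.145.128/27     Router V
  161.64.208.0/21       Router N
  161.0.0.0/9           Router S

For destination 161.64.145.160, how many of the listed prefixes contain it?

4

Prefixes containing 161.64.145.160:
  160.0.0.0/7 (160.0.0.0 - 161.255.255.255)
  161.0.0.0/9 (161.0.0.0 - 161.127.255.255)
  161.64.0.0/14 (161.64.0.0 - 161.67.255.255)
  161.64.128.0/19 (161.64.128.0 - 161.64.159.255)
Total matching entries: 4.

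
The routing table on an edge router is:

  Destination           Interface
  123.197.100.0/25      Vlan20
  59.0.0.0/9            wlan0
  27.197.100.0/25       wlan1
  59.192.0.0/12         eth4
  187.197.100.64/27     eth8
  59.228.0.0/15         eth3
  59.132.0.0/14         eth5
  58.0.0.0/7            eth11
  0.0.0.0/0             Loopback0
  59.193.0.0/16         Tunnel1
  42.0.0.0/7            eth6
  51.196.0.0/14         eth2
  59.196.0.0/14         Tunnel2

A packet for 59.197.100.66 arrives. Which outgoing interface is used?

Routes whose prefix contains 59.197.100.66:
  0.0.0.0/0 (default, matches everything) -> Loopback0
  58.0.0.0/7 (58.0.0.0 - 59.255.255.255) -> eth11
  59.192.0.0/12 (59.192.0.0 - 59.207.255.255) -> eth4
  59.196.0.0/14 (59.196.0.0 - 59.199.255.255) -> Tunnel2
More-specific entries that do NOT match:
  187.197.100.64/27 (187.197.100.64 - 187.197.100.95) does not contain 59.197.100.66
  123.197.100.0/25 (123.197.100.0 - 123.197.100.127) does not contain 59.197.100.66
  27.197.100.0/25 (27.197.100.0 - 27.197.100.127) does not contain 59.197.100.66
  59.193.0.0/16 (59.193.0.0 - 59.193.255.255) does not contain 59.197.100.66
  59.228.0.0/15 (59.228.0.0 - 59.229.255.255) does not contain 59.197.100.66
Longest matching prefix is /14 -> interface Tunnel2.

Tunnel2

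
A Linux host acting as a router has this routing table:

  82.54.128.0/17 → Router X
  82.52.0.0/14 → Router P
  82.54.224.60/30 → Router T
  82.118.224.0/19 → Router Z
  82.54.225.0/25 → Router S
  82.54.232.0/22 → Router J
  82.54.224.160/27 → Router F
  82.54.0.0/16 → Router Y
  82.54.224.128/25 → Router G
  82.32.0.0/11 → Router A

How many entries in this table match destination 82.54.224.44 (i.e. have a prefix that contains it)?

4

Prefixes containing 82.54.224.44:
  82.32.0.0/11 (82.32.0.0 - 82.63.255.255)
  82.52.0.0/14 (82.52.0.0 - 82.55.255.255)
  82.54.0.0/16 (82.54.0.0 - 82.54.255.255)
  82.54.128.0/17 (82.54.128.0 - 82.54.255.255)
Total matching entries: 4.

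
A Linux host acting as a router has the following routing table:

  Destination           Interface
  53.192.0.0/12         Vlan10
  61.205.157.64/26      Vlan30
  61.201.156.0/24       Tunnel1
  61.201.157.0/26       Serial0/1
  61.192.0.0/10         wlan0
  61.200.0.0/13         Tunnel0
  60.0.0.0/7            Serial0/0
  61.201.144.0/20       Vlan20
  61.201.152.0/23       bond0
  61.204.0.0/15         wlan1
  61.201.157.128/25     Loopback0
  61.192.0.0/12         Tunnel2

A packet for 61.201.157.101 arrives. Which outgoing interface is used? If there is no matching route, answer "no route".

Vlan20

Routes whose prefix contains 61.201.157.101:
  60.0.0.0/7 (60.0.0.0 - 61.255.255.255) -> Serial0/0
  61.192.0.0/10 (61.192.0.0 - 61.255.255.255) -> wlan0
  61.192.0.0/12 (61.192.0.0 - 61.207.255.255) -> Tunnel2
  61.200.0.0/13 (61.200.0.0 - 61.207.255.255) -> Tunnel0
  61.201.144.0/20 (61.201.144.0 - 61.201.159.255) -> Vlan20
More-specific entries that do NOT match:
  61.205.157.64/26 (61.205.157.64 - 61.205.157.127) does not contain 61.201.157.101
  61.201.157.0/26 (61.201.157.0 - 61.201.157.63) does not contain 61.201.157.101
  61.201.157.128/25 (61.201.157.128 - 61.201.157.255) does not contain 61.201.157.101
  61.201.156.0/24 (61.201.156.0 - 61.201.156.255) does not contain 61.201.157.101
  61.201.152.0/23 (61.201.152.0 - 61.201.153.255) does not contain 61.201.157.101
Longest matching prefix is /20 -> interface Vlan20.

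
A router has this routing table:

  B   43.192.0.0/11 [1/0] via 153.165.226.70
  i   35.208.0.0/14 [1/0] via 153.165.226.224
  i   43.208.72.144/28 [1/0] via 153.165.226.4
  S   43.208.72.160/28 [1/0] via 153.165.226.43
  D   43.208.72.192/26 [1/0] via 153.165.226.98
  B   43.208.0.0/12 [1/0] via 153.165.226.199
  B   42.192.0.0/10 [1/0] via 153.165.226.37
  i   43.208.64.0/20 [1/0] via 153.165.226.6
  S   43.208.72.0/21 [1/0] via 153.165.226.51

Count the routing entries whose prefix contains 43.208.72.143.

4

Prefixes containing 43.208.72.143:
  43.192.0.0/11 (43.192.0.0 - 43.223.255.255)
  43.208.0.0/12 (43.208.0.0 - 43.223.255.255)
  43.208.64.0/20 (43.208.64.0 - 43.208.79.255)
  43.208.72.0/21 (43.208.72.0 - 43.208.79.255)
Total matching entries: 4.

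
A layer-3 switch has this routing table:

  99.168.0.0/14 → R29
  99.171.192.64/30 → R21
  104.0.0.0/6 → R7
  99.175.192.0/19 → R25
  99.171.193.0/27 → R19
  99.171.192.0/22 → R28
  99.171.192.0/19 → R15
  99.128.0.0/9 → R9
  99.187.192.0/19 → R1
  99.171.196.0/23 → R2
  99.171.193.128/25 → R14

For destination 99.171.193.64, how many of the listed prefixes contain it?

4

Prefixes containing 99.171.193.64:
  99.128.0.0/9 (99.128.0.0 - 99.255.255.255)
  99.168.0.0/14 (99.168.0.0 - 99.171.255.255)
  99.171.192.0/19 (99.171.192.0 - 99.171.223.255)
  99.171.192.0/22 (99.171.192.0 - 99.171.195.255)
Total matching entries: 4.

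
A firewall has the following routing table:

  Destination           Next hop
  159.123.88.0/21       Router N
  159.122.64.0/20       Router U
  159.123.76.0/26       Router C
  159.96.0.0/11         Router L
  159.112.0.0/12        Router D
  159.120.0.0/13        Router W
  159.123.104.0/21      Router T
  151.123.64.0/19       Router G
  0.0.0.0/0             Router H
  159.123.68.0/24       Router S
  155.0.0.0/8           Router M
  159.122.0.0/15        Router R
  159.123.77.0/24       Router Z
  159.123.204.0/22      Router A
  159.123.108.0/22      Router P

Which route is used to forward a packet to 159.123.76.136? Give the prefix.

Entries matching 159.123.76.136:
  0.0.0.0/0 (default, matches everything)
  159.96.0.0/11 (159.96.0.0 - 159.127.255.255)
  159.112.0.0/12 (159.112.0.0 - 159.127.255.255)
  159.120.0.0/13 (159.120.0.0 - 159.127.255.255)
  159.122.0.0/15 (159.122.0.0 - 159.123.255.255)
Most specific is 159.122.0.0/15.

159.122.0.0/15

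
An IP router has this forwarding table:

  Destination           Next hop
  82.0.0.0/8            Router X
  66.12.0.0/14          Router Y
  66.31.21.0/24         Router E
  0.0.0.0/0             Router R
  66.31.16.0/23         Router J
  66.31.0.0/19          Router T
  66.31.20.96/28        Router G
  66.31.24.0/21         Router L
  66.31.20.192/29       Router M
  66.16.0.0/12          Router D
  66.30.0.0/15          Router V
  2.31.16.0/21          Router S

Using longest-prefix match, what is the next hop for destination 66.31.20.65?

Routes whose prefix contains 66.31.20.65:
  0.0.0.0/0 (default, matches everything) -> Router R
  66.16.0.0/12 (66.16.0.0 - 66.31.255.255) -> Router D
  66.30.0.0/15 (66.30.0.0 - 66.31.255.255) -> Router V
  66.31.0.0/19 (66.31.0.0 - 66.31.31.255) -> Router T
More-specific entries that do NOT match:
  66.31.20.192/29 (66.31.20.192 - 66.31.20.199) does not contain 66.31.20.65
  66.31.20.96/28 (66.31.20.96 - 66.31.20.111) does not contain 66.31.20.65
  66.31.21.0/24 (66.31.21.0 - 66.31.21.255) does not contain 66.31.20.65
  66.31.16.0/23 (66.31.16.0 - 66.31.17.255) does not contain 66.31.20.65
  66.31.24.0/21 (66.31.24.0 - 66.31.31.255) does not contain 66.31.20.65
  2.31.16.0/21 (2.31.16.0 - 2.31.23.255) does not contain 66.31.20.65
Longest matching prefix is /19 -> next hop Router T.

Router T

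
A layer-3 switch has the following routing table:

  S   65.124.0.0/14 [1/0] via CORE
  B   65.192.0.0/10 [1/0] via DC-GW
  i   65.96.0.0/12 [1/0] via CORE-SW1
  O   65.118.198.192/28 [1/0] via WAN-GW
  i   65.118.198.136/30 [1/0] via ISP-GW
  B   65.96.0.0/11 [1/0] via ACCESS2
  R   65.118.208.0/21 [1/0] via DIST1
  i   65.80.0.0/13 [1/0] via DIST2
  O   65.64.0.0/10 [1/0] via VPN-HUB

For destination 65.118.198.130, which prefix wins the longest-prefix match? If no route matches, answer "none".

65.96.0.0/11

Entries matching 65.118.198.130:
  65.64.0.0/10 (65.64.0.0 - 65.127.255.255)
  65.96.0.0/11 (65.96.0.0 - 65.127.255.255)
Most specific is 65.96.0.0/11.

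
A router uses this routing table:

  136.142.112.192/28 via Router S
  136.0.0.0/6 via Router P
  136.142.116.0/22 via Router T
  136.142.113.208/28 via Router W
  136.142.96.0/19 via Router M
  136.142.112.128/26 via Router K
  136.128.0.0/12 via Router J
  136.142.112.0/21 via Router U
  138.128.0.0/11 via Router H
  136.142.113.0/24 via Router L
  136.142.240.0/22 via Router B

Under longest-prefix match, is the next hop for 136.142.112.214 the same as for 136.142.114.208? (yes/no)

136.142.112.214: longest match 136.142.112.0/21 -> Router U
136.142.114.208: longest match 136.142.112.0/21 -> Router U

yes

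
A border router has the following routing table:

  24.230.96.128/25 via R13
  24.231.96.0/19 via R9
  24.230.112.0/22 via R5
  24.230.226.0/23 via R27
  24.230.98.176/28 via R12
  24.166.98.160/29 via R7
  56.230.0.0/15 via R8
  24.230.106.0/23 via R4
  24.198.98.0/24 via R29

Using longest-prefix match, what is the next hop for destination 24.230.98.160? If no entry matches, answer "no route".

No entry's prefix contains 24.230.98.160; there is no default route.

no route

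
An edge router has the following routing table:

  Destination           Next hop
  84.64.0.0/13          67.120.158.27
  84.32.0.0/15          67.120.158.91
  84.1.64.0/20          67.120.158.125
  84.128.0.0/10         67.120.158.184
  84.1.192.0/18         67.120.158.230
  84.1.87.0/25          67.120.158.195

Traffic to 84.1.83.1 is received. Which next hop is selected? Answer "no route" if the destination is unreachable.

No entry's prefix contains 84.1.83.1; there is no default route.

no route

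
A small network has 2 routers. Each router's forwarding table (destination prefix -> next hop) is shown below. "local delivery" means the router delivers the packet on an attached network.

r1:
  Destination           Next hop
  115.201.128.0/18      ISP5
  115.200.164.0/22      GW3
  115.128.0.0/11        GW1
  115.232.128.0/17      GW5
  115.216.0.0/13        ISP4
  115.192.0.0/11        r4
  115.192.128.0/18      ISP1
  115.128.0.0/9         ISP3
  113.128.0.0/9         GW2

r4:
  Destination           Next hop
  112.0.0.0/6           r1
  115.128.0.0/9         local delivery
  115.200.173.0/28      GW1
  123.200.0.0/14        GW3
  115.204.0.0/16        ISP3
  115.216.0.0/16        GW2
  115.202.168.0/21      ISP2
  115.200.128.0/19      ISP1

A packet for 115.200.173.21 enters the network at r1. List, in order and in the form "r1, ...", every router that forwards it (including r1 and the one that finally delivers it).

At r1: longest match for 115.200.173.21 is 115.192.0.0/11 -> r4
At r4: longest match for 115.200.173.21 is 115.128.0.0/9 -> local delivery

r1, r4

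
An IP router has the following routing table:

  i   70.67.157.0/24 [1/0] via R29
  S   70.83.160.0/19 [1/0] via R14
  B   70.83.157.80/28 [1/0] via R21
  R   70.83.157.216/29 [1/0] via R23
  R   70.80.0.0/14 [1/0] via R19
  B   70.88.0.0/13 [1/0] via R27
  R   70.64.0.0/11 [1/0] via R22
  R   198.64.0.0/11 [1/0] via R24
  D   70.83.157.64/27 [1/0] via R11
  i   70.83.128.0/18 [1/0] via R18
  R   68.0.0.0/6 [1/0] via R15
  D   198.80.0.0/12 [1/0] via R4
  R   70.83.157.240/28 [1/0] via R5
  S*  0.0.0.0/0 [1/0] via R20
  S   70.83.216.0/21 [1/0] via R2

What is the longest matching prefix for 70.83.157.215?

70.83.128.0/18

Entries matching 70.83.157.215:
  0.0.0.0/0 (default, matches everything)
  68.0.0.0/6 (68.0.0.0 - 71.255.255.255)
  70.64.0.0/11 (70.64.0.0 - 70.95.255.255)
  70.80.0.0/14 (70.80.0.0 - 70.83.255.255)
  70.83.128.0/18 (70.83.128.0 - 70.83.191.255)
Most specific is 70.83.128.0/18.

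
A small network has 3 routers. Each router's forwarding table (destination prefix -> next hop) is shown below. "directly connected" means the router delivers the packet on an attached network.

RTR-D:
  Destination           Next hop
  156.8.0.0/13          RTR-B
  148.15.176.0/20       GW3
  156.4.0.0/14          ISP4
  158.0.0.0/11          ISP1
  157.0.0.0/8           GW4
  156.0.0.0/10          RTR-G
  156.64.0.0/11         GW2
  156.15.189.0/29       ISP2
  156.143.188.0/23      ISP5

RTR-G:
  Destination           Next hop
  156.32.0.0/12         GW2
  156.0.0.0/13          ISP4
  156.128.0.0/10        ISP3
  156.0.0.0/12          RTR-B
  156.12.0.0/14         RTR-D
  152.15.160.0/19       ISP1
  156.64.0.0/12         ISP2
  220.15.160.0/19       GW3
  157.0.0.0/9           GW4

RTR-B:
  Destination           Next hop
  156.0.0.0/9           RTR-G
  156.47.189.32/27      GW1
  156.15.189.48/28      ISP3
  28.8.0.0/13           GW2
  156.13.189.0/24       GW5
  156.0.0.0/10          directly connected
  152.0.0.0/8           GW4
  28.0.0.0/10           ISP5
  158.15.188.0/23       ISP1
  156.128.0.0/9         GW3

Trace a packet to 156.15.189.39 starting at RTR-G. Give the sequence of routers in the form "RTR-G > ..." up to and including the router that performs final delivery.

At RTR-G: longest match for 156.15.189.39 is 156.12.0.0/14 -> RTR-D
At RTR-D: longest match for 156.15.189.39 is 156.8.0.0/13 -> RTR-B
At RTR-B: longest match for 156.15.189.39 is 156.0.0.0/10 -> directly connected

RTR-G > RTR-D > RTR-B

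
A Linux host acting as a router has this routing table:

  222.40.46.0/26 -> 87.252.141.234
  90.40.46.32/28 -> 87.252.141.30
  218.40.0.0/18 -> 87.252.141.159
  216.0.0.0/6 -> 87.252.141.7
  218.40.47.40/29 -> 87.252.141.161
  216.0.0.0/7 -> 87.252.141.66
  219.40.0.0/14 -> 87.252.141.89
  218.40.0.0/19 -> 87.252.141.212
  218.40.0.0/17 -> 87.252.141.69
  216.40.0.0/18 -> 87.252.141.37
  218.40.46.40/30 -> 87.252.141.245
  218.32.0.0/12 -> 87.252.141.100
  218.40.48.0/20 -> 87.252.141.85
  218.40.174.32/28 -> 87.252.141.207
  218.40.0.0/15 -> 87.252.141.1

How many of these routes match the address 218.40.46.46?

Prefixes containing 218.40.46.46:
  216.0.0.0/6 (216.0.0.0 - 219.255.255.255)
  218.32.0.0/12 (218.32.0.0 - 218.47.255.255)
  218.40.0.0/15 (218.40.0.0 - 218.41.255.255)
  218.40.0.0/17 (218.40.0.0 - 218.40.127.255)
  218.40.0.0/18 (218.40.0.0 - 218.40.63.255)
Total matching entries: 5.

5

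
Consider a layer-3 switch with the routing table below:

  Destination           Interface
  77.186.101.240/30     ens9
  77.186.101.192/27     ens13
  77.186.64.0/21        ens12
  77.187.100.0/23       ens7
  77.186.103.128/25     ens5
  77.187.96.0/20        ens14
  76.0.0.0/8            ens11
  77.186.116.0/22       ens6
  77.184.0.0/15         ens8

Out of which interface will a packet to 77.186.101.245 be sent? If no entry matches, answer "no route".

no route

No entry's prefix contains 77.186.101.245; there is no default route.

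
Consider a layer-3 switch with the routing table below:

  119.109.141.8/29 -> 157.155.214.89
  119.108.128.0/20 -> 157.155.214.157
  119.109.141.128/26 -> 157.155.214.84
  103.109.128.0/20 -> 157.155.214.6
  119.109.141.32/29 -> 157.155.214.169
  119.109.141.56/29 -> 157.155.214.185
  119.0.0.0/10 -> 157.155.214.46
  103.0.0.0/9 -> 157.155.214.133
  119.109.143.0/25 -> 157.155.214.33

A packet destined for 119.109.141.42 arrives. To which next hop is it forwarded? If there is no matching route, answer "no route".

No entry's prefix contains 119.109.141.42; there is no default route.

no route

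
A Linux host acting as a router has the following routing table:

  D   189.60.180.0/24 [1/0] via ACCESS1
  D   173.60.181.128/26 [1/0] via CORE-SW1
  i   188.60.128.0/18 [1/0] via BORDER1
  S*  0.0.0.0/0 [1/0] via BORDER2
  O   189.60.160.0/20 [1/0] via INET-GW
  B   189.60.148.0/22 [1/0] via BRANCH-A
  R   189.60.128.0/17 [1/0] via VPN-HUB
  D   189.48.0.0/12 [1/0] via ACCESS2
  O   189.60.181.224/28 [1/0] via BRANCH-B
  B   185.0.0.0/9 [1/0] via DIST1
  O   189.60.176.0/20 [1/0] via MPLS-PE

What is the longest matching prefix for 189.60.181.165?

Entries matching 189.60.181.165:
  0.0.0.0/0 (default, matches everything)
  189.48.0.0/12 (189.48.0.0 - 189.63.255.255)
  189.60.128.0/17 (189.60.128.0 - 189.60.255.255)
  189.60.176.0/20 (189.60.176.0 - 189.60.191.255)
Most specific is 189.60.176.0/20.

189.60.176.0/20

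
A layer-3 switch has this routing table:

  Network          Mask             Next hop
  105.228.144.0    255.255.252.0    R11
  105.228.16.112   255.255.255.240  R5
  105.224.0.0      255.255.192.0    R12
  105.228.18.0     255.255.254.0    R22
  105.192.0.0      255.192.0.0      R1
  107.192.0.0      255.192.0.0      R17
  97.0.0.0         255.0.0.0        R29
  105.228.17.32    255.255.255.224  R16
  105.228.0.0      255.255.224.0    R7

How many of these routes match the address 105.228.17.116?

2

Prefixes containing 105.228.17.116:
  105.192.0.0/10 (105.192.0.0 - 105.255.255.255)
  105.228.0.0/19 (105.228.0.0 - 105.228.31.255)
Total matching entries: 2.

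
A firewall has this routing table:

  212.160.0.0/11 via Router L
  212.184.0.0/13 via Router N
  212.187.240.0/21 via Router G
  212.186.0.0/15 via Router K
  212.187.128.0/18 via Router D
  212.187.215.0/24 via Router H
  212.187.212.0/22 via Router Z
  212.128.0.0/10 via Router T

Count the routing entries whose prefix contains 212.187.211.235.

Prefixes containing 212.187.211.235:
  212.128.0.0/10 (212.128.0.0 - 212.191.255.255)
  212.160.0.0/11 (212.160.0.0 - 212.191.255.255)
  212.184.0.0/13 (212.184.0.0 - 212.191.255.255)
  212.186.0.0/15 (212.186.0.0 - 212.187.255.255)
Total matching entries: 4.

4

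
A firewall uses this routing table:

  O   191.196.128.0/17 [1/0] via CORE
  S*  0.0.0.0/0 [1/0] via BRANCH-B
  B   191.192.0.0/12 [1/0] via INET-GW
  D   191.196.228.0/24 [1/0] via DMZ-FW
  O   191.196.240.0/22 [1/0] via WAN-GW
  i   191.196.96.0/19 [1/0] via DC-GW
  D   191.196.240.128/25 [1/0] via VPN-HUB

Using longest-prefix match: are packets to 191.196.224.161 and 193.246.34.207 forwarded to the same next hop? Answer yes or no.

no

191.196.224.161: longest match 191.196.128.0/17 -> CORE
193.246.34.207: longest match 0.0.0.0/0 -> BRANCH-B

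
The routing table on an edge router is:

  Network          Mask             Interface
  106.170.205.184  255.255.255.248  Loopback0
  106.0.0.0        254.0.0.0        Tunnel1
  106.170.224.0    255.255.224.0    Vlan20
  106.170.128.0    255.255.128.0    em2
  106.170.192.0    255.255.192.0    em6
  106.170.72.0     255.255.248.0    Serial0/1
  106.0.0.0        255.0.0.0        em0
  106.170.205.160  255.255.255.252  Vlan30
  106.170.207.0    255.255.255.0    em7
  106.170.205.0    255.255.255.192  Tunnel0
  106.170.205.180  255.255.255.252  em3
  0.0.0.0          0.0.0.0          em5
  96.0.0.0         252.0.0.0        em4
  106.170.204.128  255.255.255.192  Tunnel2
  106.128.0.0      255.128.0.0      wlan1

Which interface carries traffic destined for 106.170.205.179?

em6

Routes whose prefix contains 106.170.205.179:
  0.0.0.0/0 (default, matches everything) -> em5
  106.0.0.0/7 (106.0.0.0 - 107.255.255.255) -> Tunnel1
  106.0.0.0/8 (106.0.0.0 - 106.255.255.255) -> em0
  106.128.0.0/9 (106.128.0.0 - 106.255.255.255) -> wlan1
  106.170.128.0/17 (106.170.128.0 - 106.170.255.255) -> em2
  106.170.192.0/18 (106.170.192.0 - 106.170.255.255) -> em6
More-specific entries that do NOT match:
  106.170.205.160/30 (106.170.205.160 - 106.170.205.163) does not contain 106.170.205.179
  106.170.205.180/30 (106.170.205.180 - 106.170.205.183) does not contain 106.170.205.179
  106.170.205.184/29 (106.170.205.184 - 106.170.205.191) does not contain 106.170.205.179
  106.170.205.0/26 (106.170.205.0 - 106.170.205.63) does not contain 106.170.205.179
  106.170.204.128/26 (106.170.204.128 - 106.170.204.191) does not contain 106.170.205.179
  106.170.207.0/24 (106.170.207.0 - 106.170.207.255) does not contain 106.170.205.179
  106.170.72.0/21 (106.170.72.0 - 106.170.79.255) does not contain 106.170.205.179
  106.170.224.0/19 (106.170.224.0 - 106.170.255.255) does not contain 106.170.205.179
Longest matching prefix is /18 -> interface em6.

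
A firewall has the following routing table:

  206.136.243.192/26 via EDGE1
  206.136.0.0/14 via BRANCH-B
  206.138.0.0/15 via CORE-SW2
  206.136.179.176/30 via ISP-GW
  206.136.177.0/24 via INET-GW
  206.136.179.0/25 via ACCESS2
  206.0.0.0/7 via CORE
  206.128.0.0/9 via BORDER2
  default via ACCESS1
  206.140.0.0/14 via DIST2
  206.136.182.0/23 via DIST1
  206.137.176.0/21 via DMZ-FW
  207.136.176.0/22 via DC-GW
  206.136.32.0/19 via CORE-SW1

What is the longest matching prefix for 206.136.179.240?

206.136.0.0/14

Entries matching 206.136.179.240:
  0.0.0.0/0 (default, matches everything)
  206.0.0.0/7 (206.0.0.0 - 207.255.255.255)
  206.128.0.0/9 (206.128.0.0 - 206.255.255.255)
  206.136.0.0/14 (206.136.0.0 - 206.139.255.255)
Most specific is 206.136.0.0/14.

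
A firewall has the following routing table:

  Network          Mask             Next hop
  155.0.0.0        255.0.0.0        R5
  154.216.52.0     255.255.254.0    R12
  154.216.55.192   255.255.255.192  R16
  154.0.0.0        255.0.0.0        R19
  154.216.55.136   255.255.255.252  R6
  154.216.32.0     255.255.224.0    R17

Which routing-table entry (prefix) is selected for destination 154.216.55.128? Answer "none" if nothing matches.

Entries matching 154.216.55.128:
  154.0.0.0/8 (154.0.0.0 - 154.255.255.255)
  154.216.32.0/19 (154.216.32.0 - 154.216.63.255)
Most specific is 154.216.32.0/19.

154.216.32.0/19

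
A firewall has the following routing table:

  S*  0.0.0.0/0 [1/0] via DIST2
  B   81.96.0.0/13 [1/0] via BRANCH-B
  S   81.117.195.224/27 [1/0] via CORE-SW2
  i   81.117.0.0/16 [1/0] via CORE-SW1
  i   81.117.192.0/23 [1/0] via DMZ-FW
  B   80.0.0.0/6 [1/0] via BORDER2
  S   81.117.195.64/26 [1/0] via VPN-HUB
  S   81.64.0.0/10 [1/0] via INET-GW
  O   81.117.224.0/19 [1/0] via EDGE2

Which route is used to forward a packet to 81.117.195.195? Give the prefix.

81.117.0.0/16

Entries matching 81.117.195.195:
  0.0.0.0/0 (default, matches everything)
  80.0.0.0/6 (80.0.0.0 - 83.255.255.255)
  81.64.0.0/10 (81.64.0.0 - 81.127.255.255)
  81.117.0.0/16 (81.117.0.0 - 81.117.255.255)
Most specific is 81.117.0.0/16.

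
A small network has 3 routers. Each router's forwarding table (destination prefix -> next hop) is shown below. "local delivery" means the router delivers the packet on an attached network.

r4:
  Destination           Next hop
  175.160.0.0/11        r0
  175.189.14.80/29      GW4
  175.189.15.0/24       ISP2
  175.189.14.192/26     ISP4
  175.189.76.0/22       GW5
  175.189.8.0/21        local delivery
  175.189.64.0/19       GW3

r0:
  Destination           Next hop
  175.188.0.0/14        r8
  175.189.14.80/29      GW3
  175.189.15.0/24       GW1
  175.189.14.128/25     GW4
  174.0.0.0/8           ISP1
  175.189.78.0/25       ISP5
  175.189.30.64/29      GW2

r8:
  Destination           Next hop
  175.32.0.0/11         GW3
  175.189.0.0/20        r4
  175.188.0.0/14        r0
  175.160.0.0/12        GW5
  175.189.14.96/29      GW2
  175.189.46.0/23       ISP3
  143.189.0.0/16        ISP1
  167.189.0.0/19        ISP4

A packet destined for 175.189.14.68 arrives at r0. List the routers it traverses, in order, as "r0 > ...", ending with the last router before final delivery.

At r0: longest match for 175.189.14.68 is 175.188.0.0/14 -> r8
At r8: longest match for 175.189.14.68 is 175.189.0.0/20 -> r4
At r4: longest match for 175.189.14.68 is 175.189.8.0/21 -> local delivery

r0 > r8 > r4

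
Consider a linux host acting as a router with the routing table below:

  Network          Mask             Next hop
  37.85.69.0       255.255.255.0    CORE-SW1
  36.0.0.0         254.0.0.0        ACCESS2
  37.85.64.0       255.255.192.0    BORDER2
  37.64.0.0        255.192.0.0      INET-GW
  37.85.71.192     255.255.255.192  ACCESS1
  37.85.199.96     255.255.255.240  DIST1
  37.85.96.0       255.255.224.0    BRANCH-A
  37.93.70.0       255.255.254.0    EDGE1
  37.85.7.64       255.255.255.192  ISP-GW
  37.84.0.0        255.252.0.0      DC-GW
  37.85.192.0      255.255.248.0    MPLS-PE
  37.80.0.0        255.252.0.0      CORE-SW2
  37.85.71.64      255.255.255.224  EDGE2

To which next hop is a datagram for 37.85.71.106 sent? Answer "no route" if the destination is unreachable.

Routes whose prefix contains 37.85.71.106:
  36.0.0.0/7 (36.0.0.0 - 37.255.255.255) -> ACCESS2
  37.64.0.0/10 (37.64.0.0 - 37.127.255.255) -> INET-GW
  37.84.0.0/14 (37.84.0.0 - 37.87.255.255) -> DC-GW
  37.85.64.0/18 (37.85.64.0 - 37.85.127.255) -> BORDER2
More-specific entries that do NOT match:
  37.85.199.96/28 (37.85.199.96 - 37.85.199.111) does not contain 37.85.71.106
  37.85.71.64/27 (37.85.71.64 - 37.85.71.95) does not contain 37.85.71.106
  37.85.71.192/26 (37.85.71.192 - 37.85.71.255) does not contain 37.85.71.106
  37.85.7.64/26 (37.85.7.64 - 37.85.7.127) does not contain 37.85.71.106
  37.85.69.0/24 (37.85.69.0 - 37.85.69.255) does not contain 37.85.71.106
  37.93.70.0/23 (37.93.70.0 - 37.93.71.255) does not contain 37.85.71.106
  37.85.192.0/21 (37.85.192.0 - 37.85.199.255) does not contain 37.85.71.106
  37.85.96.0/19 (37.85.96.0 - 37.85.127.255) does not contain 37.85.71.106
Longest matching prefix is /18 -> next hop BORDER2.

BORDER2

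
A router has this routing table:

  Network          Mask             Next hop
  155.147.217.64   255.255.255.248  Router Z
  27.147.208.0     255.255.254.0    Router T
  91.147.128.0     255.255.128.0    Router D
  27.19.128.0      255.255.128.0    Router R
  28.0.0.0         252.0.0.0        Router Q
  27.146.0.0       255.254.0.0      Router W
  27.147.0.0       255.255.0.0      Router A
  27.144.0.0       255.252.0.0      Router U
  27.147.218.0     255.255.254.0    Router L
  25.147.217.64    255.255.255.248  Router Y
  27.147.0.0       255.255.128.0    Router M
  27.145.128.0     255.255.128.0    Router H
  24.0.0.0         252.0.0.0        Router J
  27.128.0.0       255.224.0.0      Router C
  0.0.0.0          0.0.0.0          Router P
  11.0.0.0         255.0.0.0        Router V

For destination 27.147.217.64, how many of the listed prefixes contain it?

Prefixes containing 27.147.217.64:
  0.0.0.0/0 (default, matches everything)
  24.0.0.0/6 (24.0.0.0 - 27.255.255.255)
  27.128.0.0/11 (27.128.0.0 - 27.159.255.255)
  27.144.0.0/14 (27.144.0.0 - 27.147.255.255)
  27.146.0.0/15 (27.146.0.0 - 27.147.255.255)
  27.147.0.0/16 (27.147.0.0 - 27.147.255.255)
Total matching entries: 6.

6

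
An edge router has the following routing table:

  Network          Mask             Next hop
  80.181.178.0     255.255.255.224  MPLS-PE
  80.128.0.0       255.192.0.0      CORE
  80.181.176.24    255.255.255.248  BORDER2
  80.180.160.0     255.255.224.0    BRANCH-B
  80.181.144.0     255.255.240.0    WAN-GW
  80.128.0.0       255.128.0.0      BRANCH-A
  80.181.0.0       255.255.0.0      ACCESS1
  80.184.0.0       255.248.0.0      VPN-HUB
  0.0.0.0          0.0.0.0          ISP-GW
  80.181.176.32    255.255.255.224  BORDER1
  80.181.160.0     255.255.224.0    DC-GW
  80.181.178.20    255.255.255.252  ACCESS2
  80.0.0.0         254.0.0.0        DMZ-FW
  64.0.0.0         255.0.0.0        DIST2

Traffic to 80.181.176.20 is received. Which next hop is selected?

DC-GW

Routes whose prefix contains 80.181.176.20:
  0.0.0.0/0 (default, matches everything) -> ISP-GW
  80.0.0.0/7 (80.0.0.0 - 81.255.255.255) -> DMZ-FW
  80.128.0.0/9 (80.128.0.0 - 80.255.255.255) -> BRANCH-A
  80.128.0.0/10 (80.128.0.0 - 80.191.255.255) -> CORE
  80.181.0.0/16 (80.181.0.0 - 80.181.255.255) -> ACCESS1
  80.181.160.0/19 (80.181.160.0 - 80.181.191.255) -> DC-GW
More-specific entries that do NOT match:
  80.181.178.20/30 (80.181.178.20 - 80.181.178.23) does not contain 80.181.176.20
  80.181.176.24/29 (80.181.176.24 - 80.181.176.31) does not contain 80.181.176.20
  80.181.178.0/27 (80.181.178.0 - 80.181.178.31) does not contain 80.181.176.20
  80.181.176.32/27 (80.181.176.32 - 80.181.176.63) does not contain 80.181.176.20
  80.181.144.0/20 (80.181.144.0 - 80.181.159.255) does not contain 80.181.176.20
Longest matching prefix is /19 -> next hop DC-GW.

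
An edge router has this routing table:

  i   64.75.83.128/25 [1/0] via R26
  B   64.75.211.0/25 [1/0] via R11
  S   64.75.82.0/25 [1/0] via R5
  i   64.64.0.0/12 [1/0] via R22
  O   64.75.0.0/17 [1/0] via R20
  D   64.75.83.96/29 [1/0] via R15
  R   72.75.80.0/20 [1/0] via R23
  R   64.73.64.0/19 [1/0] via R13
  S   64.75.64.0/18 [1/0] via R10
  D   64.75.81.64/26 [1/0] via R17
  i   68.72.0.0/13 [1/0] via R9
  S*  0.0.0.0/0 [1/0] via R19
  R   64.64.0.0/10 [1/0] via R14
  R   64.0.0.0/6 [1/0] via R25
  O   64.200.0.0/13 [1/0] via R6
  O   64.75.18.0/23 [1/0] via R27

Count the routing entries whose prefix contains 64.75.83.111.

6

Prefixes containing 64.75.83.111:
  0.0.0.0/0 (default, matches everything)
  64.0.0.0/6 (64.0.0.0 - 67.255.255.255)
  64.64.0.0/10 (64.64.0.0 - 64.127.255.255)
  64.64.0.0/12 (64.64.0.0 - 64.79.255.255)
  64.75.0.0/17 (64.75.0.0 - 64.75.127.255)
  64.75.64.0/18 (64.75.64.0 - 64.75.127.255)
Total matching entries: 6.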